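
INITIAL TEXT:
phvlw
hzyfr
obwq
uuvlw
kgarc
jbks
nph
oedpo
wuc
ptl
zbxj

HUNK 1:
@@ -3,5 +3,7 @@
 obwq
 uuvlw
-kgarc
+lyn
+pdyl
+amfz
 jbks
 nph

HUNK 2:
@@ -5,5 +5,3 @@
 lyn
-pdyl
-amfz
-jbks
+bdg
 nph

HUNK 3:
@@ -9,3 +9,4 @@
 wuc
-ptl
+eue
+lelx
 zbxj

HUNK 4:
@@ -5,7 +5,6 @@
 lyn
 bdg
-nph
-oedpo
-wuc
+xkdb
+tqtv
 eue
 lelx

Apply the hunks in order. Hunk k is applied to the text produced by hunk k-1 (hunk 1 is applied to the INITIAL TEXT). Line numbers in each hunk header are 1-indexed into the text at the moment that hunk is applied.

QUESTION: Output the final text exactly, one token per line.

Answer: phvlw
hzyfr
obwq
uuvlw
lyn
bdg
xkdb
tqtv
eue
lelx
zbxj

Derivation:
Hunk 1: at line 3 remove [kgarc] add [lyn,pdyl,amfz] -> 13 lines: phvlw hzyfr obwq uuvlw lyn pdyl amfz jbks nph oedpo wuc ptl zbxj
Hunk 2: at line 5 remove [pdyl,amfz,jbks] add [bdg] -> 11 lines: phvlw hzyfr obwq uuvlw lyn bdg nph oedpo wuc ptl zbxj
Hunk 3: at line 9 remove [ptl] add [eue,lelx] -> 12 lines: phvlw hzyfr obwq uuvlw lyn bdg nph oedpo wuc eue lelx zbxj
Hunk 4: at line 5 remove [nph,oedpo,wuc] add [xkdb,tqtv] -> 11 lines: phvlw hzyfr obwq uuvlw lyn bdg xkdb tqtv eue lelx zbxj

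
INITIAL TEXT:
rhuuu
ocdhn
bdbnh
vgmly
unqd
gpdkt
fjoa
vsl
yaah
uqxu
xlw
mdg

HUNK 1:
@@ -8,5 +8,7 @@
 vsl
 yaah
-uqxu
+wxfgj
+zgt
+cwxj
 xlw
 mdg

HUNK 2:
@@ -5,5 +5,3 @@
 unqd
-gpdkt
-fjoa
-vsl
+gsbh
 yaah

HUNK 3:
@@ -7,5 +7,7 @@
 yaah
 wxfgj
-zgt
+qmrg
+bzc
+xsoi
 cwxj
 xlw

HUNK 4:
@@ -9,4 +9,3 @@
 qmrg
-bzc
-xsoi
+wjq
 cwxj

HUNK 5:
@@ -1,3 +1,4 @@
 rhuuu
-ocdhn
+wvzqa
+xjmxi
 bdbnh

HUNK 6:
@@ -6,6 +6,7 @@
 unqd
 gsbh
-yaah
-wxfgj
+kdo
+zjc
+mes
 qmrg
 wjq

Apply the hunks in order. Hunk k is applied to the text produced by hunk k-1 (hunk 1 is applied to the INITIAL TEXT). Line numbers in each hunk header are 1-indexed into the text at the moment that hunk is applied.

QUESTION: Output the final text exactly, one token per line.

Hunk 1: at line 8 remove [uqxu] add [wxfgj,zgt,cwxj] -> 14 lines: rhuuu ocdhn bdbnh vgmly unqd gpdkt fjoa vsl yaah wxfgj zgt cwxj xlw mdg
Hunk 2: at line 5 remove [gpdkt,fjoa,vsl] add [gsbh] -> 12 lines: rhuuu ocdhn bdbnh vgmly unqd gsbh yaah wxfgj zgt cwxj xlw mdg
Hunk 3: at line 7 remove [zgt] add [qmrg,bzc,xsoi] -> 14 lines: rhuuu ocdhn bdbnh vgmly unqd gsbh yaah wxfgj qmrg bzc xsoi cwxj xlw mdg
Hunk 4: at line 9 remove [bzc,xsoi] add [wjq] -> 13 lines: rhuuu ocdhn bdbnh vgmly unqd gsbh yaah wxfgj qmrg wjq cwxj xlw mdg
Hunk 5: at line 1 remove [ocdhn] add [wvzqa,xjmxi] -> 14 lines: rhuuu wvzqa xjmxi bdbnh vgmly unqd gsbh yaah wxfgj qmrg wjq cwxj xlw mdg
Hunk 6: at line 6 remove [yaah,wxfgj] add [kdo,zjc,mes] -> 15 lines: rhuuu wvzqa xjmxi bdbnh vgmly unqd gsbh kdo zjc mes qmrg wjq cwxj xlw mdg

Answer: rhuuu
wvzqa
xjmxi
bdbnh
vgmly
unqd
gsbh
kdo
zjc
mes
qmrg
wjq
cwxj
xlw
mdg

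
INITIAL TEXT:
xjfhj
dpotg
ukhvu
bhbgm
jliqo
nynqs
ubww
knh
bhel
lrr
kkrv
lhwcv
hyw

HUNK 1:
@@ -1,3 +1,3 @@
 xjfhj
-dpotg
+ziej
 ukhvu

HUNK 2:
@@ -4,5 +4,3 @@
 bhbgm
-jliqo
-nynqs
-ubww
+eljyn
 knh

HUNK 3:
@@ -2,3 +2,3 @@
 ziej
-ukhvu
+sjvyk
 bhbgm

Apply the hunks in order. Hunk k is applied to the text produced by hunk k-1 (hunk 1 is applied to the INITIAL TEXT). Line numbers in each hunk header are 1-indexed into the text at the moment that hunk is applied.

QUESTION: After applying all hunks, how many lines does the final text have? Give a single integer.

Hunk 1: at line 1 remove [dpotg] add [ziej] -> 13 lines: xjfhj ziej ukhvu bhbgm jliqo nynqs ubww knh bhel lrr kkrv lhwcv hyw
Hunk 2: at line 4 remove [jliqo,nynqs,ubww] add [eljyn] -> 11 lines: xjfhj ziej ukhvu bhbgm eljyn knh bhel lrr kkrv lhwcv hyw
Hunk 3: at line 2 remove [ukhvu] add [sjvyk] -> 11 lines: xjfhj ziej sjvyk bhbgm eljyn knh bhel lrr kkrv lhwcv hyw
Final line count: 11

Answer: 11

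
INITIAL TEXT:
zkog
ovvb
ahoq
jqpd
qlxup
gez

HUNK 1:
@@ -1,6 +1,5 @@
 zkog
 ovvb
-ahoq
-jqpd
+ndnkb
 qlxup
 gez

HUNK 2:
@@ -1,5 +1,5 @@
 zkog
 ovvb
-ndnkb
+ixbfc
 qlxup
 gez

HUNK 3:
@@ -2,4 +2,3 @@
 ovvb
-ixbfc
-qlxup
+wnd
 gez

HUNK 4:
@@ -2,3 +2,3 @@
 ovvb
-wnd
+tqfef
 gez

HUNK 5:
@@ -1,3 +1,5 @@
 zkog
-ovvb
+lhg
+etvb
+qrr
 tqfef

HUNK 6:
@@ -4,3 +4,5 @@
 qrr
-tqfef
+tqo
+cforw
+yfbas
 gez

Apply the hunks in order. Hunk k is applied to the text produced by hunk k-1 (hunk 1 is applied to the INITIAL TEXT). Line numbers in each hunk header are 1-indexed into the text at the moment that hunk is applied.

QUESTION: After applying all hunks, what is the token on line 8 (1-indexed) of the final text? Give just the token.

Answer: gez

Derivation:
Hunk 1: at line 1 remove [ahoq,jqpd] add [ndnkb] -> 5 lines: zkog ovvb ndnkb qlxup gez
Hunk 2: at line 1 remove [ndnkb] add [ixbfc] -> 5 lines: zkog ovvb ixbfc qlxup gez
Hunk 3: at line 2 remove [ixbfc,qlxup] add [wnd] -> 4 lines: zkog ovvb wnd gez
Hunk 4: at line 2 remove [wnd] add [tqfef] -> 4 lines: zkog ovvb tqfef gez
Hunk 5: at line 1 remove [ovvb] add [lhg,etvb,qrr] -> 6 lines: zkog lhg etvb qrr tqfef gez
Hunk 6: at line 4 remove [tqfef] add [tqo,cforw,yfbas] -> 8 lines: zkog lhg etvb qrr tqo cforw yfbas gez
Final line 8: gez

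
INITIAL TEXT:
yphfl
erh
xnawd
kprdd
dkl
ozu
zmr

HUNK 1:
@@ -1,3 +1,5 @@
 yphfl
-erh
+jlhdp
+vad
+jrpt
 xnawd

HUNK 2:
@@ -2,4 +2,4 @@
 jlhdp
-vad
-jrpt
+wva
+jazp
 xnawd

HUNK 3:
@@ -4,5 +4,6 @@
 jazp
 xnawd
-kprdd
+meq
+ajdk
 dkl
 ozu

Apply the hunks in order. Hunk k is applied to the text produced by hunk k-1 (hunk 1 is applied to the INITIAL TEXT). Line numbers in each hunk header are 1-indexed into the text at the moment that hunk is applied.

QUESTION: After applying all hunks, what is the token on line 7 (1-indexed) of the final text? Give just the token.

Hunk 1: at line 1 remove [erh] add [jlhdp,vad,jrpt] -> 9 lines: yphfl jlhdp vad jrpt xnawd kprdd dkl ozu zmr
Hunk 2: at line 2 remove [vad,jrpt] add [wva,jazp] -> 9 lines: yphfl jlhdp wva jazp xnawd kprdd dkl ozu zmr
Hunk 3: at line 4 remove [kprdd] add [meq,ajdk] -> 10 lines: yphfl jlhdp wva jazp xnawd meq ajdk dkl ozu zmr
Final line 7: ajdk

Answer: ajdk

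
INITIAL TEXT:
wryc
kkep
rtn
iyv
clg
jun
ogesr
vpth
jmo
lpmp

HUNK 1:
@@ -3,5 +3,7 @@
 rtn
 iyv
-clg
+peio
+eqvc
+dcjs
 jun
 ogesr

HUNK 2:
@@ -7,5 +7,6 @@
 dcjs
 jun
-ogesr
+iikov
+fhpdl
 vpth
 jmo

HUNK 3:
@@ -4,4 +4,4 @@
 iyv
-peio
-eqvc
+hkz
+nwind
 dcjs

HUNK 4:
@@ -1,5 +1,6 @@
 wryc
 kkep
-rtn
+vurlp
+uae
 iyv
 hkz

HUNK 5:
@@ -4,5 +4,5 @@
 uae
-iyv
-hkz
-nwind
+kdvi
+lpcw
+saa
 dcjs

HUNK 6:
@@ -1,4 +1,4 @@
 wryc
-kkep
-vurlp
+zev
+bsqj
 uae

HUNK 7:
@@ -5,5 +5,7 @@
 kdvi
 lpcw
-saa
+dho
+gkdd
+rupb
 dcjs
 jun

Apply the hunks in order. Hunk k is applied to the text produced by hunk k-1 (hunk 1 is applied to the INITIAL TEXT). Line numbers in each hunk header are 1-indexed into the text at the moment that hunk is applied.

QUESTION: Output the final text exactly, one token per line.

Hunk 1: at line 3 remove [clg] add [peio,eqvc,dcjs] -> 12 lines: wryc kkep rtn iyv peio eqvc dcjs jun ogesr vpth jmo lpmp
Hunk 2: at line 7 remove [ogesr] add [iikov,fhpdl] -> 13 lines: wryc kkep rtn iyv peio eqvc dcjs jun iikov fhpdl vpth jmo lpmp
Hunk 3: at line 4 remove [peio,eqvc] add [hkz,nwind] -> 13 lines: wryc kkep rtn iyv hkz nwind dcjs jun iikov fhpdl vpth jmo lpmp
Hunk 4: at line 1 remove [rtn] add [vurlp,uae] -> 14 lines: wryc kkep vurlp uae iyv hkz nwind dcjs jun iikov fhpdl vpth jmo lpmp
Hunk 5: at line 4 remove [iyv,hkz,nwind] add [kdvi,lpcw,saa] -> 14 lines: wryc kkep vurlp uae kdvi lpcw saa dcjs jun iikov fhpdl vpth jmo lpmp
Hunk 6: at line 1 remove [kkep,vurlp] add [zev,bsqj] -> 14 lines: wryc zev bsqj uae kdvi lpcw saa dcjs jun iikov fhpdl vpth jmo lpmp
Hunk 7: at line 5 remove [saa] add [dho,gkdd,rupb] -> 16 lines: wryc zev bsqj uae kdvi lpcw dho gkdd rupb dcjs jun iikov fhpdl vpth jmo lpmp

Answer: wryc
zev
bsqj
uae
kdvi
lpcw
dho
gkdd
rupb
dcjs
jun
iikov
fhpdl
vpth
jmo
lpmp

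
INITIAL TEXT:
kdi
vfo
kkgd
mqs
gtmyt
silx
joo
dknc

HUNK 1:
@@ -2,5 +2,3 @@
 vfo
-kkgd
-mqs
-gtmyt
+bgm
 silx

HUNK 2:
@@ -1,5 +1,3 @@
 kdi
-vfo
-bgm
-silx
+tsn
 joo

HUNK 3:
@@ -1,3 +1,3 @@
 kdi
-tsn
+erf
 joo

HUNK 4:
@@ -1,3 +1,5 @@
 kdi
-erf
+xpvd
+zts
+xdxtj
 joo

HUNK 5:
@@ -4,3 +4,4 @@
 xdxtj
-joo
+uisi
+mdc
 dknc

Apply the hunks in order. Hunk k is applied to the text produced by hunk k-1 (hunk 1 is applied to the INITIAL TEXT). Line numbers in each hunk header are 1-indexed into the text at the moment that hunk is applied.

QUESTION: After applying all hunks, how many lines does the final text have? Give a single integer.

Answer: 7

Derivation:
Hunk 1: at line 2 remove [kkgd,mqs,gtmyt] add [bgm] -> 6 lines: kdi vfo bgm silx joo dknc
Hunk 2: at line 1 remove [vfo,bgm,silx] add [tsn] -> 4 lines: kdi tsn joo dknc
Hunk 3: at line 1 remove [tsn] add [erf] -> 4 lines: kdi erf joo dknc
Hunk 4: at line 1 remove [erf] add [xpvd,zts,xdxtj] -> 6 lines: kdi xpvd zts xdxtj joo dknc
Hunk 5: at line 4 remove [joo] add [uisi,mdc] -> 7 lines: kdi xpvd zts xdxtj uisi mdc dknc
Final line count: 7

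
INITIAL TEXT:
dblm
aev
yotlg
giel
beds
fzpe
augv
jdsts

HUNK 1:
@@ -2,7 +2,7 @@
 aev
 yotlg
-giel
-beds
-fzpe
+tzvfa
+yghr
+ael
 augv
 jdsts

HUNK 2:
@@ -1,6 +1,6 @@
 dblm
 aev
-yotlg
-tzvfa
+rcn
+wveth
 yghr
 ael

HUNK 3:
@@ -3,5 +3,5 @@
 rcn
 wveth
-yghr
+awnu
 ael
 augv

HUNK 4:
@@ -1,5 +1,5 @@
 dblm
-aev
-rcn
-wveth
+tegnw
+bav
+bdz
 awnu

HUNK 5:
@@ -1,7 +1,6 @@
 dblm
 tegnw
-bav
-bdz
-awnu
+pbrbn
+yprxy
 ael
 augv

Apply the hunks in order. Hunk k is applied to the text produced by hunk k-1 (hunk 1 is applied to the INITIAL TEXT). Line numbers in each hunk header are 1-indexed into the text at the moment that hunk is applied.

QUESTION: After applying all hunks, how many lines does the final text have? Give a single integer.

Answer: 7

Derivation:
Hunk 1: at line 2 remove [giel,beds,fzpe] add [tzvfa,yghr,ael] -> 8 lines: dblm aev yotlg tzvfa yghr ael augv jdsts
Hunk 2: at line 1 remove [yotlg,tzvfa] add [rcn,wveth] -> 8 lines: dblm aev rcn wveth yghr ael augv jdsts
Hunk 3: at line 3 remove [yghr] add [awnu] -> 8 lines: dblm aev rcn wveth awnu ael augv jdsts
Hunk 4: at line 1 remove [aev,rcn,wveth] add [tegnw,bav,bdz] -> 8 lines: dblm tegnw bav bdz awnu ael augv jdsts
Hunk 5: at line 1 remove [bav,bdz,awnu] add [pbrbn,yprxy] -> 7 lines: dblm tegnw pbrbn yprxy ael augv jdsts
Final line count: 7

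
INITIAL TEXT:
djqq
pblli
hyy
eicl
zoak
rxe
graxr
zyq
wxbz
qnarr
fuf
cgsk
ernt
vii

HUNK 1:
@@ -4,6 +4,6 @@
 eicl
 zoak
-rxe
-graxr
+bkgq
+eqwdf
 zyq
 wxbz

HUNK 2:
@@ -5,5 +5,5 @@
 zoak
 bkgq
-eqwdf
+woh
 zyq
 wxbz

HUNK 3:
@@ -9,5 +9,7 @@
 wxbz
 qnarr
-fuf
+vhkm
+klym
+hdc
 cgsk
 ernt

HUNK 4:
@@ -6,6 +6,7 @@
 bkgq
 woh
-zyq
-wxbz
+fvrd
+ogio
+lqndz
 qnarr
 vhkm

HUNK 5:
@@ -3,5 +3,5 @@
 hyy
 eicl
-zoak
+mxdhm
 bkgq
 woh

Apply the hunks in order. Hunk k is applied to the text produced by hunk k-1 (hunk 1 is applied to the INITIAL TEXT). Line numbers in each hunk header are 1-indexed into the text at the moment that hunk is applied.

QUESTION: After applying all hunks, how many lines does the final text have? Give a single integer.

Hunk 1: at line 4 remove [rxe,graxr] add [bkgq,eqwdf] -> 14 lines: djqq pblli hyy eicl zoak bkgq eqwdf zyq wxbz qnarr fuf cgsk ernt vii
Hunk 2: at line 5 remove [eqwdf] add [woh] -> 14 lines: djqq pblli hyy eicl zoak bkgq woh zyq wxbz qnarr fuf cgsk ernt vii
Hunk 3: at line 9 remove [fuf] add [vhkm,klym,hdc] -> 16 lines: djqq pblli hyy eicl zoak bkgq woh zyq wxbz qnarr vhkm klym hdc cgsk ernt vii
Hunk 4: at line 6 remove [zyq,wxbz] add [fvrd,ogio,lqndz] -> 17 lines: djqq pblli hyy eicl zoak bkgq woh fvrd ogio lqndz qnarr vhkm klym hdc cgsk ernt vii
Hunk 5: at line 3 remove [zoak] add [mxdhm] -> 17 lines: djqq pblli hyy eicl mxdhm bkgq woh fvrd ogio lqndz qnarr vhkm klym hdc cgsk ernt vii
Final line count: 17

Answer: 17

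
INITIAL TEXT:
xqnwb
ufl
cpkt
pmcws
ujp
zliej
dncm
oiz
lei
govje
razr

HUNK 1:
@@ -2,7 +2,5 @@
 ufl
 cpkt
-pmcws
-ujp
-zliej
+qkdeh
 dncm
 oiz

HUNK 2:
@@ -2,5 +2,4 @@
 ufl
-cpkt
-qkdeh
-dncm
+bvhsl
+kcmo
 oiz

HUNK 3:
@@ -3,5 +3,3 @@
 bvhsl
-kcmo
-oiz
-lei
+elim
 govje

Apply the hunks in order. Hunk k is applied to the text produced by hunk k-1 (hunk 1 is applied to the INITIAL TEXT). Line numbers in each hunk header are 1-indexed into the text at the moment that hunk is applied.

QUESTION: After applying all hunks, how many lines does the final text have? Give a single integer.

Answer: 6

Derivation:
Hunk 1: at line 2 remove [pmcws,ujp,zliej] add [qkdeh] -> 9 lines: xqnwb ufl cpkt qkdeh dncm oiz lei govje razr
Hunk 2: at line 2 remove [cpkt,qkdeh,dncm] add [bvhsl,kcmo] -> 8 lines: xqnwb ufl bvhsl kcmo oiz lei govje razr
Hunk 3: at line 3 remove [kcmo,oiz,lei] add [elim] -> 6 lines: xqnwb ufl bvhsl elim govje razr
Final line count: 6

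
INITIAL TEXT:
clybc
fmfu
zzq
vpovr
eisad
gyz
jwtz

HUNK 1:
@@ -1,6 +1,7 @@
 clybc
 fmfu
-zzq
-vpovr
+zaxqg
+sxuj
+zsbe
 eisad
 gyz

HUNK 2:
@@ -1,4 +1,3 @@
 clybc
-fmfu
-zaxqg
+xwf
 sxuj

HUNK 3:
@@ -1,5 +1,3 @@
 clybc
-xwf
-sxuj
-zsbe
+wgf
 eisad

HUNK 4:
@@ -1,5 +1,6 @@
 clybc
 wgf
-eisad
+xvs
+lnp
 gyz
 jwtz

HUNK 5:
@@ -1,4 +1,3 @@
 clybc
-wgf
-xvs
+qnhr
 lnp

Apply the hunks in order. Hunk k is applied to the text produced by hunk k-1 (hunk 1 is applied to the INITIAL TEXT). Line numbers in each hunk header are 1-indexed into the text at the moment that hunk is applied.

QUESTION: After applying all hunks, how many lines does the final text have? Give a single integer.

Hunk 1: at line 1 remove [zzq,vpovr] add [zaxqg,sxuj,zsbe] -> 8 lines: clybc fmfu zaxqg sxuj zsbe eisad gyz jwtz
Hunk 2: at line 1 remove [fmfu,zaxqg] add [xwf] -> 7 lines: clybc xwf sxuj zsbe eisad gyz jwtz
Hunk 3: at line 1 remove [xwf,sxuj,zsbe] add [wgf] -> 5 lines: clybc wgf eisad gyz jwtz
Hunk 4: at line 1 remove [eisad] add [xvs,lnp] -> 6 lines: clybc wgf xvs lnp gyz jwtz
Hunk 5: at line 1 remove [wgf,xvs] add [qnhr] -> 5 lines: clybc qnhr lnp gyz jwtz
Final line count: 5

Answer: 5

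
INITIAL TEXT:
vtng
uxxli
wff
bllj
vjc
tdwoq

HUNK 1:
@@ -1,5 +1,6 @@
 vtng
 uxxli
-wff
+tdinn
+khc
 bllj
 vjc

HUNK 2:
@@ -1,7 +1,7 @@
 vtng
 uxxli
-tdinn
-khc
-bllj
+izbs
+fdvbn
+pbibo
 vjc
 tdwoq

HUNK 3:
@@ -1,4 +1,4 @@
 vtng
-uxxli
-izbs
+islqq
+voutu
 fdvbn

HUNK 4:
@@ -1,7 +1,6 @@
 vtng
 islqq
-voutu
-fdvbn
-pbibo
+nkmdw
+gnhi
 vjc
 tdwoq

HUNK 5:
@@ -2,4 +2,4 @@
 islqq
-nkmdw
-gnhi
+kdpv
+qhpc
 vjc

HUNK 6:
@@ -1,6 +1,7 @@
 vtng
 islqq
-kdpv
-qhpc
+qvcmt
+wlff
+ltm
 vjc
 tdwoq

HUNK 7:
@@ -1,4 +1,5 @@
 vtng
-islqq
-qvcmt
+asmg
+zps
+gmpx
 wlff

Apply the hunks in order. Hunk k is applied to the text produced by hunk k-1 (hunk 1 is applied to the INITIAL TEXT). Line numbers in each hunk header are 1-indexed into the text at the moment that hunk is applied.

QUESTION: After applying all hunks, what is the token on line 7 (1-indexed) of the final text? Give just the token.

Hunk 1: at line 1 remove [wff] add [tdinn,khc] -> 7 lines: vtng uxxli tdinn khc bllj vjc tdwoq
Hunk 2: at line 1 remove [tdinn,khc,bllj] add [izbs,fdvbn,pbibo] -> 7 lines: vtng uxxli izbs fdvbn pbibo vjc tdwoq
Hunk 3: at line 1 remove [uxxli,izbs] add [islqq,voutu] -> 7 lines: vtng islqq voutu fdvbn pbibo vjc tdwoq
Hunk 4: at line 1 remove [voutu,fdvbn,pbibo] add [nkmdw,gnhi] -> 6 lines: vtng islqq nkmdw gnhi vjc tdwoq
Hunk 5: at line 2 remove [nkmdw,gnhi] add [kdpv,qhpc] -> 6 lines: vtng islqq kdpv qhpc vjc tdwoq
Hunk 6: at line 1 remove [kdpv,qhpc] add [qvcmt,wlff,ltm] -> 7 lines: vtng islqq qvcmt wlff ltm vjc tdwoq
Hunk 7: at line 1 remove [islqq,qvcmt] add [asmg,zps,gmpx] -> 8 lines: vtng asmg zps gmpx wlff ltm vjc tdwoq
Final line 7: vjc

Answer: vjc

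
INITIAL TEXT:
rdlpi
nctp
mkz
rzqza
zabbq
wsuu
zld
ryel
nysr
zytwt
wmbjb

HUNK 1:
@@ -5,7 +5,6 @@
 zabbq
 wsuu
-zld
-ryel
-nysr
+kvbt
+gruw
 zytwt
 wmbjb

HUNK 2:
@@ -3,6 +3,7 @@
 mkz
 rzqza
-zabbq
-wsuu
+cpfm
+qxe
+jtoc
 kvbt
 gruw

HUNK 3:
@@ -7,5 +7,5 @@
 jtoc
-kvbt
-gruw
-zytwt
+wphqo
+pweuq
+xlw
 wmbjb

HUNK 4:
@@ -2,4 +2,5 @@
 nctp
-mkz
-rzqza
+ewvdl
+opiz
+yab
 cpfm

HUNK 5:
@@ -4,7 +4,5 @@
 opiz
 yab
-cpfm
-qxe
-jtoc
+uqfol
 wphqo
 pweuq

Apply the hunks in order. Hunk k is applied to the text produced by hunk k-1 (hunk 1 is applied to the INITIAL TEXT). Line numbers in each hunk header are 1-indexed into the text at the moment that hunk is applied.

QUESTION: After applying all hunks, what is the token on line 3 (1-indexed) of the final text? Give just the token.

Hunk 1: at line 5 remove [zld,ryel,nysr] add [kvbt,gruw] -> 10 lines: rdlpi nctp mkz rzqza zabbq wsuu kvbt gruw zytwt wmbjb
Hunk 2: at line 3 remove [zabbq,wsuu] add [cpfm,qxe,jtoc] -> 11 lines: rdlpi nctp mkz rzqza cpfm qxe jtoc kvbt gruw zytwt wmbjb
Hunk 3: at line 7 remove [kvbt,gruw,zytwt] add [wphqo,pweuq,xlw] -> 11 lines: rdlpi nctp mkz rzqza cpfm qxe jtoc wphqo pweuq xlw wmbjb
Hunk 4: at line 2 remove [mkz,rzqza] add [ewvdl,opiz,yab] -> 12 lines: rdlpi nctp ewvdl opiz yab cpfm qxe jtoc wphqo pweuq xlw wmbjb
Hunk 5: at line 4 remove [cpfm,qxe,jtoc] add [uqfol] -> 10 lines: rdlpi nctp ewvdl opiz yab uqfol wphqo pweuq xlw wmbjb
Final line 3: ewvdl

Answer: ewvdl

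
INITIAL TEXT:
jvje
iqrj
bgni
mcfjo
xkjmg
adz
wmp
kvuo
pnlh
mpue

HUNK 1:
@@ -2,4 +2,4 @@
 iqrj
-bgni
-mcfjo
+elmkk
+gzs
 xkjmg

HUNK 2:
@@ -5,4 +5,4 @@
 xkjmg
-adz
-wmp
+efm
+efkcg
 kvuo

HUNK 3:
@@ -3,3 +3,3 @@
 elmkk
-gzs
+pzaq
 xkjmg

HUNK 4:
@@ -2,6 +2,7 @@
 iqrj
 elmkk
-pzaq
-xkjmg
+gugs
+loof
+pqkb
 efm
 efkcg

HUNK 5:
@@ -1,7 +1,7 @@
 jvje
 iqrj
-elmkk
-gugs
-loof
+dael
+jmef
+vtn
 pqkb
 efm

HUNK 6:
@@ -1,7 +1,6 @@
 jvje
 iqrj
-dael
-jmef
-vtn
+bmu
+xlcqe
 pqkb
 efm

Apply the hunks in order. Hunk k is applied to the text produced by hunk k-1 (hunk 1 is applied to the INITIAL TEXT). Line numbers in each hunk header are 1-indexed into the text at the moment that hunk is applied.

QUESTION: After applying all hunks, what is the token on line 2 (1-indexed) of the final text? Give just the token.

Hunk 1: at line 2 remove [bgni,mcfjo] add [elmkk,gzs] -> 10 lines: jvje iqrj elmkk gzs xkjmg adz wmp kvuo pnlh mpue
Hunk 2: at line 5 remove [adz,wmp] add [efm,efkcg] -> 10 lines: jvje iqrj elmkk gzs xkjmg efm efkcg kvuo pnlh mpue
Hunk 3: at line 3 remove [gzs] add [pzaq] -> 10 lines: jvje iqrj elmkk pzaq xkjmg efm efkcg kvuo pnlh mpue
Hunk 4: at line 2 remove [pzaq,xkjmg] add [gugs,loof,pqkb] -> 11 lines: jvje iqrj elmkk gugs loof pqkb efm efkcg kvuo pnlh mpue
Hunk 5: at line 1 remove [elmkk,gugs,loof] add [dael,jmef,vtn] -> 11 lines: jvje iqrj dael jmef vtn pqkb efm efkcg kvuo pnlh mpue
Hunk 6: at line 1 remove [dael,jmef,vtn] add [bmu,xlcqe] -> 10 lines: jvje iqrj bmu xlcqe pqkb efm efkcg kvuo pnlh mpue
Final line 2: iqrj

Answer: iqrj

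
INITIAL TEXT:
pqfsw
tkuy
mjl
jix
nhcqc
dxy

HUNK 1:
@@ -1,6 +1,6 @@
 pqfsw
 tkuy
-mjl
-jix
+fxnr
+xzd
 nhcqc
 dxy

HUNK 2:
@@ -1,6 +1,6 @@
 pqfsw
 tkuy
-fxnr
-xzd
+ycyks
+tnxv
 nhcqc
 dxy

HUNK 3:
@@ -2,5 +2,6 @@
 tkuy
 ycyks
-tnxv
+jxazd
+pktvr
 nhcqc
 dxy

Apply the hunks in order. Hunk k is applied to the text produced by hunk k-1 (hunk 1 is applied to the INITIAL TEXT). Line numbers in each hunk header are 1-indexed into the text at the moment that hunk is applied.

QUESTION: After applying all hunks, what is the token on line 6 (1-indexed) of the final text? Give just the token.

Answer: nhcqc

Derivation:
Hunk 1: at line 1 remove [mjl,jix] add [fxnr,xzd] -> 6 lines: pqfsw tkuy fxnr xzd nhcqc dxy
Hunk 2: at line 1 remove [fxnr,xzd] add [ycyks,tnxv] -> 6 lines: pqfsw tkuy ycyks tnxv nhcqc dxy
Hunk 3: at line 2 remove [tnxv] add [jxazd,pktvr] -> 7 lines: pqfsw tkuy ycyks jxazd pktvr nhcqc dxy
Final line 6: nhcqc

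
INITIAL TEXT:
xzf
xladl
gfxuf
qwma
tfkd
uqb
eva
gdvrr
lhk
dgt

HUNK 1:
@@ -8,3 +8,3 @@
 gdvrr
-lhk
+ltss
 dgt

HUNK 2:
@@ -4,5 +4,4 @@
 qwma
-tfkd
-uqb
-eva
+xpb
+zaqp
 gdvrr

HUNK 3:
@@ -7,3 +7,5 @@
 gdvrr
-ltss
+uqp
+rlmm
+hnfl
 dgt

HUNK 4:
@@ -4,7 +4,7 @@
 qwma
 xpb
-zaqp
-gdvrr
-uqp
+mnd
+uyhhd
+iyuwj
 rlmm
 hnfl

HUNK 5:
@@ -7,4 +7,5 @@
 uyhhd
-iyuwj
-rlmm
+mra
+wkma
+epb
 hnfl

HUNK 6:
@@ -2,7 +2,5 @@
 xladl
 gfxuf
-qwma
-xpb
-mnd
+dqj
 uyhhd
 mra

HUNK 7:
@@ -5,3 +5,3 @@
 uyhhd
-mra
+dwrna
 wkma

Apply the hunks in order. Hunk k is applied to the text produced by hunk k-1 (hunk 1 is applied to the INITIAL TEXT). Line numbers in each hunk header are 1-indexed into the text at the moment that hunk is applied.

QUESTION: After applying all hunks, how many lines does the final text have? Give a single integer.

Answer: 10

Derivation:
Hunk 1: at line 8 remove [lhk] add [ltss] -> 10 lines: xzf xladl gfxuf qwma tfkd uqb eva gdvrr ltss dgt
Hunk 2: at line 4 remove [tfkd,uqb,eva] add [xpb,zaqp] -> 9 lines: xzf xladl gfxuf qwma xpb zaqp gdvrr ltss dgt
Hunk 3: at line 7 remove [ltss] add [uqp,rlmm,hnfl] -> 11 lines: xzf xladl gfxuf qwma xpb zaqp gdvrr uqp rlmm hnfl dgt
Hunk 4: at line 4 remove [zaqp,gdvrr,uqp] add [mnd,uyhhd,iyuwj] -> 11 lines: xzf xladl gfxuf qwma xpb mnd uyhhd iyuwj rlmm hnfl dgt
Hunk 5: at line 7 remove [iyuwj,rlmm] add [mra,wkma,epb] -> 12 lines: xzf xladl gfxuf qwma xpb mnd uyhhd mra wkma epb hnfl dgt
Hunk 6: at line 2 remove [qwma,xpb,mnd] add [dqj] -> 10 lines: xzf xladl gfxuf dqj uyhhd mra wkma epb hnfl dgt
Hunk 7: at line 5 remove [mra] add [dwrna] -> 10 lines: xzf xladl gfxuf dqj uyhhd dwrna wkma epb hnfl dgt
Final line count: 10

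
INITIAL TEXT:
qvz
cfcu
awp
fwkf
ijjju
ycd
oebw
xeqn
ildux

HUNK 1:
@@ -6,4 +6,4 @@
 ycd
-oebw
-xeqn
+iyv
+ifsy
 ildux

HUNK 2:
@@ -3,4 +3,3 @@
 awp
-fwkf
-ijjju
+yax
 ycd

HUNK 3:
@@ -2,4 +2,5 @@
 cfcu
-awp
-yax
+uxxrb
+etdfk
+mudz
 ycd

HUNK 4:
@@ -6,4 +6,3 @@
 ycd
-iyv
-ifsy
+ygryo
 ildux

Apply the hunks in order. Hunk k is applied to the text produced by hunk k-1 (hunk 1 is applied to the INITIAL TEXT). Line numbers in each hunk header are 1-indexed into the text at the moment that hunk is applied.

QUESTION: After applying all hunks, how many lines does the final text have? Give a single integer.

Hunk 1: at line 6 remove [oebw,xeqn] add [iyv,ifsy] -> 9 lines: qvz cfcu awp fwkf ijjju ycd iyv ifsy ildux
Hunk 2: at line 3 remove [fwkf,ijjju] add [yax] -> 8 lines: qvz cfcu awp yax ycd iyv ifsy ildux
Hunk 3: at line 2 remove [awp,yax] add [uxxrb,etdfk,mudz] -> 9 lines: qvz cfcu uxxrb etdfk mudz ycd iyv ifsy ildux
Hunk 4: at line 6 remove [iyv,ifsy] add [ygryo] -> 8 lines: qvz cfcu uxxrb etdfk mudz ycd ygryo ildux
Final line count: 8

Answer: 8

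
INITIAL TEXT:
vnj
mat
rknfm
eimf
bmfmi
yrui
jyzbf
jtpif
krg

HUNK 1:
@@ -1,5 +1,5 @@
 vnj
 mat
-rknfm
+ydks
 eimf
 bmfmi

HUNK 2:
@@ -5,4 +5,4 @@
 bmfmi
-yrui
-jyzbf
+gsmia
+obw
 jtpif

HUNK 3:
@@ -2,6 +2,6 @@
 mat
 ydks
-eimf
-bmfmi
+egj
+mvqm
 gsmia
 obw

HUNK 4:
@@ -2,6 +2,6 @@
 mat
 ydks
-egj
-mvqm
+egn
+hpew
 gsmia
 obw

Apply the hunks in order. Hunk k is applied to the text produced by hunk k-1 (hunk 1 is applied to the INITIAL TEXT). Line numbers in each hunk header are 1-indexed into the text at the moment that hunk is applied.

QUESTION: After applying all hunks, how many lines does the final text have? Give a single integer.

Answer: 9

Derivation:
Hunk 1: at line 1 remove [rknfm] add [ydks] -> 9 lines: vnj mat ydks eimf bmfmi yrui jyzbf jtpif krg
Hunk 2: at line 5 remove [yrui,jyzbf] add [gsmia,obw] -> 9 lines: vnj mat ydks eimf bmfmi gsmia obw jtpif krg
Hunk 3: at line 2 remove [eimf,bmfmi] add [egj,mvqm] -> 9 lines: vnj mat ydks egj mvqm gsmia obw jtpif krg
Hunk 4: at line 2 remove [egj,mvqm] add [egn,hpew] -> 9 lines: vnj mat ydks egn hpew gsmia obw jtpif krg
Final line count: 9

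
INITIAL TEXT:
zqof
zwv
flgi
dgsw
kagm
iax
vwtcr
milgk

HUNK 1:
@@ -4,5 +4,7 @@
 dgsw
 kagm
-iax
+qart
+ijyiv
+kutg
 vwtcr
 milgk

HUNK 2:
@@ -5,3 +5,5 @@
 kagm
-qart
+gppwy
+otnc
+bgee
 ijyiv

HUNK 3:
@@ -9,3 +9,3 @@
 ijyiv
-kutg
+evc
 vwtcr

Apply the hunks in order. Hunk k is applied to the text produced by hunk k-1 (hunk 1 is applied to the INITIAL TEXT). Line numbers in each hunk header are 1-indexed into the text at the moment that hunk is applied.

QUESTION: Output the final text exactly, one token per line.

Hunk 1: at line 4 remove [iax] add [qart,ijyiv,kutg] -> 10 lines: zqof zwv flgi dgsw kagm qart ijyiv kutg vwtcr milgk
Hunk 2: at line 5 remove [qart] add [gppwy,otnc,bgee] -> 12 lines: zqof zwv flgi dgsw kagm gppwy otnc bgee ijyiv kutg vwtcr milgk
Hunk 3: at line 9 remove [kutg] add [evc] -> 12 lines: zqof zwv flgi dgsw kagm gppwy otnc bgee ijyiv evc vwtcr milgk

Answer: zqof
zwv
flgi
dgsw
kagm
gppwy
otnc
bgee
ijyiv
evc
vwtcr
milgk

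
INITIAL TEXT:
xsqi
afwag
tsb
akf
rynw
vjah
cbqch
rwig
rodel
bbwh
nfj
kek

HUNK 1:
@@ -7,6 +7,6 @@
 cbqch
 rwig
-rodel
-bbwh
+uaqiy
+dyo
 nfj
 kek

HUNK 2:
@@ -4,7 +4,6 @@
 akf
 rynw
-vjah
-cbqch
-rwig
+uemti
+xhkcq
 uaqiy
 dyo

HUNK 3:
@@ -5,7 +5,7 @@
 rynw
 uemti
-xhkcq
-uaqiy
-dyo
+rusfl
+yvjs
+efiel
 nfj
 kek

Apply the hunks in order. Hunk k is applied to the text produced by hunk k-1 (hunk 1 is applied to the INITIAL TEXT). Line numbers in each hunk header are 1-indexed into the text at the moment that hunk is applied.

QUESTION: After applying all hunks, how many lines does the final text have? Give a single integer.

Answer: 11

Derivation:
Hunk 1: at line 7 remove [rodel,bbwh] add [uaqiy,dyo] -> 12 lines: xsqi afwag tsb akf rynw vjah cbqch rwig uaqiy dyo nfj kek
Hunk 2: at line 4 remove [vjah,cbqch,rwig] add [uemti,xhkcq] -> 11 lines: xsqi afwag tsb akf rynw uemti xhkcq uaqiy dyo nfj kek
Hunk 3: at line 5 remove [xhkcq,uaqiy,dyo] add [rusfl,yvjs,efiel] -> 11 lines: xsqi afwag tsb akf rynw uemti rusfl yvjs efiel nfj kek
Final line count: 11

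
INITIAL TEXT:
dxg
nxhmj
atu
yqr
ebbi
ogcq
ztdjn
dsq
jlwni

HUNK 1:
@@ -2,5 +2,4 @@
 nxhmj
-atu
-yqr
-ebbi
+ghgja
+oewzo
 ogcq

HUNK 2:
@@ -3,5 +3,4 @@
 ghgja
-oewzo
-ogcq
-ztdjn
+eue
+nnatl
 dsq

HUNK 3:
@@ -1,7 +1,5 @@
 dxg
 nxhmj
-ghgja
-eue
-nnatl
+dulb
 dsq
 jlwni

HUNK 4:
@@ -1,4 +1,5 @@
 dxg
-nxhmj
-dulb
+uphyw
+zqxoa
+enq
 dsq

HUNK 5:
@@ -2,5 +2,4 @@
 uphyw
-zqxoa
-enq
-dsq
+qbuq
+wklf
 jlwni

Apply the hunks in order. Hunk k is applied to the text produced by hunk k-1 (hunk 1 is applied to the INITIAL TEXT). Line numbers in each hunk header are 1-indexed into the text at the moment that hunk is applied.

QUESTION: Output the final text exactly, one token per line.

Answer: dxg
uphyw
qbuq
wklf
jlwni

Derivation:
Hunk 1: at line 2 remove [atu,yqr,ebbi] add [ghgja,oewzo] -> 8 lines: dxg nxhmj ghgja oewzo ogcq ztdjn dsq jlwni
Hunk 2: at line 3 remove [oewzo,ogcq,ztdjn] add [eue,nnatl] -> 7 lines: dxg nxhmj ghgja eue nnatl dsq jlwni
Hunk 3: at line 1 remove [ghgja,eue,nnatl] add [dulb] -> 5 lines: dxg nxhmj dulb dsq jlwni
Hunk 4: at line 1 remove [nxhmj,dulb] add [uphyw,zqxoa,enq] -> 6 lines: dxg uphyw zqxoa enq dsq jlwni
Hunk 5: at line 2 remove [zqxoa,enq,dsq] add [qbuq,wklf] -> 5 lines: dxg uphyw qbuq wklf jlwni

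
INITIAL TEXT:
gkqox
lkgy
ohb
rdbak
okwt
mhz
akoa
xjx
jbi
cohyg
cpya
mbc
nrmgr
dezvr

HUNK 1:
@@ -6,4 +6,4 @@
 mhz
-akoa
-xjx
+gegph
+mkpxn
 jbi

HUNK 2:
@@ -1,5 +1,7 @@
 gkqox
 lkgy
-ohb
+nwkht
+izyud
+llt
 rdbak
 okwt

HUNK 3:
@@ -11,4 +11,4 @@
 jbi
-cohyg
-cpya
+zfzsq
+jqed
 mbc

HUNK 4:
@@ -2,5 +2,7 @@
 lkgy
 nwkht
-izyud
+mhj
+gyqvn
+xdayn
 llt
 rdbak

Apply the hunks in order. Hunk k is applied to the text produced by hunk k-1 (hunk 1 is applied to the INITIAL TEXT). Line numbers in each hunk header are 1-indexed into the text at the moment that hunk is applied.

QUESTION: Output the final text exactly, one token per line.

Hunk 1: at line 6 remove [akoa,xjx] add [gegph,mkpxn] -> 14 lines: gkqox lkgy ohb rdbak okwt mhz gegph mkpxn jbi cohyg cpya mbc nrmgr dezvr
Hunk 2: at line 1 remove [ohb] add [nwkht,izyud,llt] -> 16 lines: gkqox lkgy nwkht izyud llt rdbak okwt mhz gegph mkpxn jbi cohyg cpya mbc nrmgr dezvr
Hunk 3: at line 11 remove [cohyg,cpya] add [zfzsq,jqed] -> 16 lines: gkqox lkgy nwkht izyud llt rdbak okwt mhz gegph mkpxn jbi zfzsq jqed mbc nrmgr dezvr
Hunk 4: at line 2 remove [izyud] add [mhj,gyqvn,xdayn] -> 18 lines: gkqox lkgy nwkht mhj gyqvn xdayn llt rdbak okwt mhz gegph mkpxn jbi zfzsq jqed mbc nrmgr dezvr

Answer: gkqox
lkgy
nwkht
mhj
gyqvn
xdayn
llt
rdbak
okwt
mhz
gegph
mkpxn
jbi
zfzsq
jqed
mbc
nrmgr
dezvr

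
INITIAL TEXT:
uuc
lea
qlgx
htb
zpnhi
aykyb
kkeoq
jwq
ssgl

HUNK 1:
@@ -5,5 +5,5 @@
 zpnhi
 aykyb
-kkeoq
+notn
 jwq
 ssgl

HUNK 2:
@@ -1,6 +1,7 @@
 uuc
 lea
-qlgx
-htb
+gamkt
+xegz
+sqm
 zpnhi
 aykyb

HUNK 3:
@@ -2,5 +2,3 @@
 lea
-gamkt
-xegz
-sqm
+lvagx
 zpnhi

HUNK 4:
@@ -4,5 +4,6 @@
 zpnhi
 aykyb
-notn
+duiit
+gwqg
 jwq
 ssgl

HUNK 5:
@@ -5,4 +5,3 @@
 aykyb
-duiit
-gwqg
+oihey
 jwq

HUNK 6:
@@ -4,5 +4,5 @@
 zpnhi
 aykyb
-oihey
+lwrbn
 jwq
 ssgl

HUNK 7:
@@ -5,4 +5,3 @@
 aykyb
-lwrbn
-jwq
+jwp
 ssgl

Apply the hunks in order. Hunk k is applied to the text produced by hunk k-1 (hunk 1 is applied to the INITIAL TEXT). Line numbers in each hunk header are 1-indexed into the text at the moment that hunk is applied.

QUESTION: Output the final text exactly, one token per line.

Hunk 1: at line 5 remove [kkeoq] add [notn] -> 9 lines: uuc lea qlgx htb zpnhi aykyb notn jwq ssgl
Hunk 2: at line 1 remove [qlgx,htb] add [gamkt,xegz,sqm] -> 10 lines: uuc lea gamkt xegz sqm zpnhi aykyb notn jwq ssgl
Hunk 3: at line 2 remove [gamkt,xegz,sqm] add [lvagx] -> 8 lines: uuc lea lvagx zpnhi aykyb notn jwq ssgl
Hunk 4: at line 4 remove [notn] add [duiit,gwqg] -> 9 lines: uuc lea lvagx zpnhi aykyb duiit gwqg jwq ssgl
Hunk 5: at line 5 remove [duiit,gwqg] add [oihey] -> 8 lines: uuc lea lvagx zpnhi aykyb oihey jwq ssgl
Hunk 6: at line 4 remove [oihey] add [lwrbn] -> 8 lines: uuc lea lvagx zpnhi aykyb lwrbn jwq ssgl
Hunk 7: at line 5 remove [lwrbn,jwq] add [jwp] -> 7 lines: uuc lea lvagx zpnhi aykyb jwp ssgl

Answer: uuc
lea
lvagx
zpnhi
aykyb
jwp
ssgl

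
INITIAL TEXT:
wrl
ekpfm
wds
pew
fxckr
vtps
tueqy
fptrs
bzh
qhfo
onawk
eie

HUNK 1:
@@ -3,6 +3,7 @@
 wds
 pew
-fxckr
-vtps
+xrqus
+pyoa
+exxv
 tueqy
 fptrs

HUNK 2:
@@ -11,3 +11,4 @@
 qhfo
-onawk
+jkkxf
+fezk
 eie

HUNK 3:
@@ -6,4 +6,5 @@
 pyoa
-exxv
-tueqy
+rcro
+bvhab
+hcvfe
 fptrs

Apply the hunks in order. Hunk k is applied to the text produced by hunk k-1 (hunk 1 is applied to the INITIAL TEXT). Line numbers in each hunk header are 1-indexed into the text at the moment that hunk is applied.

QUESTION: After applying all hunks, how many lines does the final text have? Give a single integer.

Answer: 15

Derivation:
Hunk 1: at line 3 remove [fxckr,vtps] add [xrqus,pyoa,exxv] -> 13 lines: wrl ekpfm wds pew xrqus pyoa exxv tueqy fptrs bzh qhfo onawk eie
Hunk 2: at line 11 remove [onawk] add [jkkxf,fezk] -> 14 lines: wrl ekpfm wds pew xrqus pyoa exxv tueqy fptrs bzh qhfo jkkxf fezk eie
Hunk 3: at line 6 remove [exxv,tueqy] add [rcro,bvhab,hcvfe] -> 15 lines: wrl ekpfm wds pew xrqus pyoa rcro bvhab hcvfe fptrs bzh qhfo jkkxf fezk eie
Final line count: 15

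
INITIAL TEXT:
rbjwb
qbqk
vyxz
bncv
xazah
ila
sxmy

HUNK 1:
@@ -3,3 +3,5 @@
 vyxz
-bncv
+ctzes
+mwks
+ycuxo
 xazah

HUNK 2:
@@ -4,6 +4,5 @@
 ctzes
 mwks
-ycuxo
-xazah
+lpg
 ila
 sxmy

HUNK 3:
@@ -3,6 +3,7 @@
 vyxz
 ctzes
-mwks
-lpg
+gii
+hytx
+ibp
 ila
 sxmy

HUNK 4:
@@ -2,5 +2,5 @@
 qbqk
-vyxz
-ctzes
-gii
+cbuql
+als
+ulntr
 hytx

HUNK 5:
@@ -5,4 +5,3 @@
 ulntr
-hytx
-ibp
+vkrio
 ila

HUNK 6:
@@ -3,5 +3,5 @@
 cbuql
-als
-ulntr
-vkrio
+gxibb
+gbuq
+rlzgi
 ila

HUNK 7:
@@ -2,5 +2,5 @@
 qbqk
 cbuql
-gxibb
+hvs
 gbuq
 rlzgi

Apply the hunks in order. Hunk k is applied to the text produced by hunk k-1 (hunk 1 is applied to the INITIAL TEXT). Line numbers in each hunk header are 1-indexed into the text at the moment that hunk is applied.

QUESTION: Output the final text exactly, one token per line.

Answer: rbjwb
qbqk
cbuql
hvs
gbuq
rlzgi
ila
sxmy

Derivation:
Hunk 1: at line 3 remove [bncv] add [ctzes,mwks,ycuxo] -> 9 lines: rbjwb qbqk vyxz ctzes mwks ycuxo xazah ila sxmy
Hunk 2: at line 4 remove [ycuxo,xazah] add [lpg] -> 8 lines: rbjwb qbqk vyxz ctzes mwks lpg ila sxmy
Hunk 3: at line 3 remove [mwks,lpg] add [gii,hytx,ibp] -> 9 lines: rbjwb qbqk vyxz ctzes gii hytx ibp ila sxmy
Hunk 4: at line 2 remove [vyxz,ctzes,gii] add [cbuql,als,ulntr] -> 9 lines: rbjwb qbqk cbuql als ulntr hytx ibp ila sxmy
Hunk 5: at line 5 remove [hytx,ibp] add [vkrio] -> 8 lines: rbjwb qbqk cbuql als ulntr vkrio ila sxmy
Hunk 6: at line 3 remove [als,ulntr,vkrio] add [gxibb,gbuq,rlzgi] -> 8 lines: rbjwb qbqk cbuql gxibb gbuq rlzgi ila sxmy
Hunk 7: at line 2 remove [gxibb] add [hvs] -> 8 lines: rbjwb qbqk cbuql hvs gbuq rlzgi ila sxmy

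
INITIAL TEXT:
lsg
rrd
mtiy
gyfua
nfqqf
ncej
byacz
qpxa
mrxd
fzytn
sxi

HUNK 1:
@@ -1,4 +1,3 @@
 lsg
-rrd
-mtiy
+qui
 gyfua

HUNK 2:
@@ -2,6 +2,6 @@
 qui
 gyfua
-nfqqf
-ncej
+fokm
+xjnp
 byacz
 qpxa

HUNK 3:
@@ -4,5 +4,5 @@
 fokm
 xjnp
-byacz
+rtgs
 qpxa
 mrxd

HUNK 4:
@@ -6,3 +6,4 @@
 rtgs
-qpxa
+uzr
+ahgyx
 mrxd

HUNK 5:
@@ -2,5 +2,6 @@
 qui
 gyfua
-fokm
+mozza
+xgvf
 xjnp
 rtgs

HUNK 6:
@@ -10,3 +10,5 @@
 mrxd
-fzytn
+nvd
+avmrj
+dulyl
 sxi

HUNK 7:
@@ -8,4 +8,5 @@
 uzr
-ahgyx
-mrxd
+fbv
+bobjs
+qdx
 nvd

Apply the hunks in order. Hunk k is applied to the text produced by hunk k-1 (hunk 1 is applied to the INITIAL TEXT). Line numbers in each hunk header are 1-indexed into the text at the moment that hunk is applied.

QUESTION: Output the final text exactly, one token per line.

Answer: lsg
qui
gyfua
mozza
xgvf
xjnp
rtgs
uzr
fbv
bobjs
qdx
nvd
avmrj
dulyl
sxi

Derivation:
Hunk 1: at line 1 remove [rrd,mtiy] add [qui] -> 10 lines: lsg qui gyfua nfqqf ncej byacz qpxa mrxd fzytn sxi
Hunk 2: at line 2 remove [nfqqf,ncej] add [fokm,xjnp] -> 10 lines: lsg qui gyfua fokm xjnp byacz qpxa mrxd fzytn sxi
Hunk 3: at line 4 remove [byacz] add [rtgs] -> 10 lines: lsg qui gyfua fokm xjnp rtgs qpxa mrxd fzytn sxi
Hunk 4: at line 6 remove [qpxa] add [uzr,ahgyx] -> 11 lines: lsg qui gyfua fokm xjnp rtgs uzr ahgyx mrxd fzytn sxi
Hunk 5: at line 2 remove [fokm] add [mozza,xgvf] -> 12 lines: lsg qui gyfua mozza xgvf xjnp rtgs uzr ahgyx mrxd fzytn sxi
Hunk 6: at line 10 remove [fzytn] add [nvd,avmrj,dulyl] -> 14 lines: lsg qui gyfua mozza xgvf xjnp rtgs uzr ahgyx mrxd nvd avmrj dulyl sxi
Hunk 7: at line 8 remove [ahgyx,mrxd] add [fbv,bobjs,qdx] -> 15 lines: lsg qui gyfua mozza xgvf xjnp rtgs uzr fbv bobjs qdx nvd avmrj dulyl sxi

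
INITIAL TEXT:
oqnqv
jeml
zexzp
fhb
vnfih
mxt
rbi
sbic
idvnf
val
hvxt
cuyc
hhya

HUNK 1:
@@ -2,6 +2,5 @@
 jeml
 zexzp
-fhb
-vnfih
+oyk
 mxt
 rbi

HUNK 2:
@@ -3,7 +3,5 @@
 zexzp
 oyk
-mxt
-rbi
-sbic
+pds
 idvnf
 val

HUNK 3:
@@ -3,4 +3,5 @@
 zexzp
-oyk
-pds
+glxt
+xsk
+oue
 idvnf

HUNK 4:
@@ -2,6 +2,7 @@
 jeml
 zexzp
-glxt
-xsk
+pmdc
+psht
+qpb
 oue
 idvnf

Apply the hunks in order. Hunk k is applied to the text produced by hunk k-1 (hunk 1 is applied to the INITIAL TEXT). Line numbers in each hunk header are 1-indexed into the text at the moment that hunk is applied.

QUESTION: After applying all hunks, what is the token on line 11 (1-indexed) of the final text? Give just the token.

Answer: cuyc

Derivation:
Hunk 1: at line 2 remove [fhb,vnfih] add [oyk] -> 12 lines: oqnqv jeml zexzp oyk mxt rbi sbic idvnf val hvxt cuyc hhya
Hunk 2: at line 3 remove [mxt,rbi,sbic] add [pds] -> 10 lines: oqnqv jeml zexzp oyk pds idvnf val hvxt cuyc hhya
Hunk 3: at line 3 remove [oyk,pds] add [glxt,xsk,oue] -> 11 lines: oqnqv jeml zexzp glxt xsk oue idvnf val hvxt cuyc hhya
Hunk 4: at line 2 remove [glxt,xsk] add [pmdc,psht,qpb] -> 12 lines: oqnqv jeml zexzp pmdc psht qpb oue idvnf val hvxt cuyc hhya
Final line 11: cuyc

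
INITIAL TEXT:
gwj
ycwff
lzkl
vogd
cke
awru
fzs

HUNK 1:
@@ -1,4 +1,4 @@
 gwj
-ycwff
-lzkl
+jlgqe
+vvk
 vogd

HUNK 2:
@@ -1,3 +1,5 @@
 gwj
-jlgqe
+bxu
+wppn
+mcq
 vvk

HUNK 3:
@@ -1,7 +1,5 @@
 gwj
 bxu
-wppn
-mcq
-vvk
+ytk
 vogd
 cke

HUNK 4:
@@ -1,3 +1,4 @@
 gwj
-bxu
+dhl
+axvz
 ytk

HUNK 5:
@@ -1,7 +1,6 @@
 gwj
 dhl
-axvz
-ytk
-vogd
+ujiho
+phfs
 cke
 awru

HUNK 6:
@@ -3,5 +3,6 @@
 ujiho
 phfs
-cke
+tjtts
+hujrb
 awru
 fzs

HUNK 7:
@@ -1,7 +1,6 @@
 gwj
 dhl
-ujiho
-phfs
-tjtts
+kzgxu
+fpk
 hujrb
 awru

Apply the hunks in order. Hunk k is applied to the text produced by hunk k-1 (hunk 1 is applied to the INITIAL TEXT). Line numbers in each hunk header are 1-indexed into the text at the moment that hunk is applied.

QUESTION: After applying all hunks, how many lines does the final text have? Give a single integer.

Hunk 1: at line 1 remove [ycwff,lzkl] add [jlgqe,vvk] -> 7 lines: gwj jlgqe vvk vogd cke awru fzs
Hunk 2: at line 1 remove [jlgqe] add [bxu,wppn,mcq] -> 9 lines: gwj bxu wppn mcq vvk vogd cke awru fzs
Hunk 3: at line 1 remove [wppn,mcq,vvk] add [ytk] -> 7 lines: gwj bxu ytk vogd cke awru fzs
Hunk 4: at line 1 remove [bxu] add [dhl,axvz] -> 8 lines: gwj dhl axvz ytk vogd cke awru fzs
Hunk 5: at line 1 remove [axvz,ytk,vogd] add [ujiho,phfs] -> 7 lines: gwj dhl ujiho phfs cke awru fzs
Hunk 6: at line 3 remove [cke] add [tjtts,hujrb] -> 8 lines: gwj dhl ujiho phfs tjtts hujrb awru fzs
Hunk 7: at line 1 remove [ujiho,phfs,tjtts] add [kzgxu,fpk] -> 7 lines: gwj dhl kzgxu fpk hujrb awru fzs
Final line count: 7

Answer: 7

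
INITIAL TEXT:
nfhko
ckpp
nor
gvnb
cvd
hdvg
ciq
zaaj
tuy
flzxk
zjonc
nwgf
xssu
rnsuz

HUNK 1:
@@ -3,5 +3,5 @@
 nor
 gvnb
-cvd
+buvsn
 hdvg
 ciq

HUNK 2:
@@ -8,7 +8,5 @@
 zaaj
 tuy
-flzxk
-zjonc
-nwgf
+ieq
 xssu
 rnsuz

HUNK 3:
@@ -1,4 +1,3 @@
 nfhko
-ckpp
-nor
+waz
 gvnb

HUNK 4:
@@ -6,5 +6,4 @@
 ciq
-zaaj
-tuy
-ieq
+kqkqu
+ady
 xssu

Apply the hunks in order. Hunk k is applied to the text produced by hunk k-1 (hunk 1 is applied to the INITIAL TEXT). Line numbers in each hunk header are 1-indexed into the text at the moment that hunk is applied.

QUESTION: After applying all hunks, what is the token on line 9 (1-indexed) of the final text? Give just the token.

Answer: xssu

Derivation:
Hunk 1: at line 3 remove [cvd] add [buvsn] -> 14 lines: nfhko ckpp nor gvnb buvsn hdvg ciq zaaj tuy flzxk zjonc nwgf xssu rnsuz
Hunk 2: at line 8 remove [flzxk,zjonc,nwgf] add [ieq] -> 12 lines: nfhko ckpp nor gvnb buvsn hdvg ciq zaaj tuy ieq xssu rnsuz
Hunk 3: at line 1 remove [ckpp,nor] add [waz] -> 11 lines: nfhko waz gvnb buvsn hdvg ciq zaaj tuy ieq xssu rnsuz
Hunk 4: at line 6 remove [zaaj,tuy,ieq] add [kqkqu,ady] -> 10 lines: nfhko waz gvnb buvsn hdvg ciq kqkqu ady xssu rnsuz
Final line 9: xssu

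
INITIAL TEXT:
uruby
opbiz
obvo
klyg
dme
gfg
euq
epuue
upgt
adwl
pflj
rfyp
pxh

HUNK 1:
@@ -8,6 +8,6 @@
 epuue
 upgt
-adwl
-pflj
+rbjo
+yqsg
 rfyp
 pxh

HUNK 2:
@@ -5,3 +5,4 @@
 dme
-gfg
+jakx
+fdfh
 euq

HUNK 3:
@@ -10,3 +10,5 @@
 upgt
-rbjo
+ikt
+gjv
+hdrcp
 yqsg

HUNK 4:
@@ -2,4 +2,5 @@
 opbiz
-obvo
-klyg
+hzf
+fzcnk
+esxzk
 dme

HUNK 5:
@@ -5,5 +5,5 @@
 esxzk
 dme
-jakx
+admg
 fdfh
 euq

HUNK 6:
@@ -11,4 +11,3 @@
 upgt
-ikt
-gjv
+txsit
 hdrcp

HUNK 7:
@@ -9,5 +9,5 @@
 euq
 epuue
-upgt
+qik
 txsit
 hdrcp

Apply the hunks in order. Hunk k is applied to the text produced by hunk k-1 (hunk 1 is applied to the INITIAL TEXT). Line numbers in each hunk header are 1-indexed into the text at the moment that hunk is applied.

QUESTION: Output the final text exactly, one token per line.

Hunk 1: at line 8 remove [adwl,pflj] add [rbjo,yqsg] -> 13 lines: uruby opbiz obvo klyg dme gfg euq epuue upgt rbjo yqsg rfyp pxh
Hunk 2: at line 5 remove [gfg] add [jakx,fdfh] -> 14 lines: uruby opbiz obvo klyg dme jakx fdfh euq epuue upgt rbjo yqsg rfyp pxh
Hunk 3: at line 10 remove [rbjo] add [ikt,gjv,hdrcp] -> 16 lines: uruby opbiz obvo klyg dme jakx fdfh euq epuue upgt ikt gjv hdrcp yqsg rfyp pxh
Hunk 4: at line 2 remove [obvo,klyg] add [hzf,fzcnk,esxzk] -> 17 lines: uruby opbiz hzf fzcnk esxzk dme jakx fdfh euq epuue upgt ikt gjv hdrcp yqsg rfyp pxh
Hunk 5: at line 5 remove [jakx] add [admg] -> 17 lines: uruby opbiz hzf fzcnk esxzk dme admg fdfh euq epuue upgt ikt gjv hdrcp yqsg rfyp pxh
Hunk 6: at line 11 remove [ikt,gjv] add [txsit] -> 16 lines: uruby opbiz hzf fzcnk esxzk dme admg fdfh euq epuue upgt txsit hdrcp yqsg rfyp pxh
Hunk 7: at line 9 remove [upgt] add [qik] -> 16 lines: uruby opbiz hzf fzcnk esxzk dme admg fdfh euq epuue qik txsit hdrcp yqsg rfyp pxh

Answer: uruby
opbiz
hzf
fzcnk
esxzk
dme
admg
fdfh
euq
epuue
qik
txsit
hdrcp
yqsg
rfyp
pxh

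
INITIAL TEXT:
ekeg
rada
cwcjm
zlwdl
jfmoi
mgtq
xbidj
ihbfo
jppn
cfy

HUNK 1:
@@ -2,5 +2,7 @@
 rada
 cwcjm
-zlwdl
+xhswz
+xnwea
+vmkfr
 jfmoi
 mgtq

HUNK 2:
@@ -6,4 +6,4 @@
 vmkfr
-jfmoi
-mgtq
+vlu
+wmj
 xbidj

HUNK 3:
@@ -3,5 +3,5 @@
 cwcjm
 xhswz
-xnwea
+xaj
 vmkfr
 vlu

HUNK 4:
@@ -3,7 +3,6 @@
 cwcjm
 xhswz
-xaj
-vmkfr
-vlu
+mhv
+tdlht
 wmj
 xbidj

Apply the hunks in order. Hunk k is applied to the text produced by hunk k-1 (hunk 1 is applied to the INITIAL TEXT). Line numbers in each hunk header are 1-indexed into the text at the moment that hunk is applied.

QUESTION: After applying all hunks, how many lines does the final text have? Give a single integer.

Hunk 1: at line 2 remove [zlwdl] add [xhswz,xnwea,vmkfr] -> 12 lines: ekeg rada cwcjm xhswz xnwea vmkfr jfmoi mgtq xbidj ihbfo jppn cfy
Hunk 2: at line 6 remove [jfmoi,mgtq] add [vlu,wmj] -> 12 lines: ekeg rada cwcjm xhswz xnwea vmkfr vlu wmj xbidj ihbfo jppn cfy
Hunk 3: at line 3 remove [xnwea] add [xaj] -> 12 lines: ekeg rada cwcjm xhswz xaj vmkfr vlu wmj xbidj ihbfo jppn cfy
Hunk 4: at line 3 remove [xaj,vmkfr,vlu] add [mhv,tdlht] -> 11 lines: ekeg rada cwcjm xhswz mhv tdlht wmj xbidj ihbfo jppn cfy
Final line count: 11

Answer: 11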